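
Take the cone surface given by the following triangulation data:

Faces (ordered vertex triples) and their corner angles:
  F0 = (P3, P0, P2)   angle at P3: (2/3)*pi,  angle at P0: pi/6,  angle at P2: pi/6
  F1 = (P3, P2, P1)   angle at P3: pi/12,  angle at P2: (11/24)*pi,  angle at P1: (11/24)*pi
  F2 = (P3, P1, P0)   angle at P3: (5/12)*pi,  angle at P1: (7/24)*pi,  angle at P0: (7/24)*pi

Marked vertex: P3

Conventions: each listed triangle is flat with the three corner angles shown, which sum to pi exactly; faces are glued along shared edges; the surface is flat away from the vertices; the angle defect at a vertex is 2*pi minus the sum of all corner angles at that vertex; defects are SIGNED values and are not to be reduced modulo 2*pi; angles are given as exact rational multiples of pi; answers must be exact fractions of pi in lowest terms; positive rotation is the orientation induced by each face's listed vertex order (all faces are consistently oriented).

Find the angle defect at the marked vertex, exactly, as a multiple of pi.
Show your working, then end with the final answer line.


Sum of corner angles at P3: (7/6)*pi
defect = 2*pi - (7/6)*pi

Answer: defect(P3) = (5/6)*pi


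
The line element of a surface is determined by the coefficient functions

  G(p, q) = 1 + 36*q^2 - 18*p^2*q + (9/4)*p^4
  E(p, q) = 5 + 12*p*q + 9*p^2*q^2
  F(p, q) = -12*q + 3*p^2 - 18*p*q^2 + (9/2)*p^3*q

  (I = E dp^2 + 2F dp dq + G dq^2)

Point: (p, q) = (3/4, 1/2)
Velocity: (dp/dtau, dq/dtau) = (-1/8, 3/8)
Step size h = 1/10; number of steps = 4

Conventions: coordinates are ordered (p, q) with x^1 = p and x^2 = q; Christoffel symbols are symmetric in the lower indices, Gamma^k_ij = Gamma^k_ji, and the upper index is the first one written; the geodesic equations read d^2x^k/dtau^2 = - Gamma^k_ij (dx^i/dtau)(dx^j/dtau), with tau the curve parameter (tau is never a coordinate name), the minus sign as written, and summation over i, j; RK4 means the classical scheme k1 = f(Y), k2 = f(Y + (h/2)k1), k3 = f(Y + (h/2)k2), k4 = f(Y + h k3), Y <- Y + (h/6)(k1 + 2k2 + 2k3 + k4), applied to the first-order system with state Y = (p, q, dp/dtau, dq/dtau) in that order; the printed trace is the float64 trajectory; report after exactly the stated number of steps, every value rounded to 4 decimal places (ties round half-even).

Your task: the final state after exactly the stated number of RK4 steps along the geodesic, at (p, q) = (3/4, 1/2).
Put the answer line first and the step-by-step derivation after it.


Answer: p = 0.7135, q = 0.6397, dp/dtau = -0.0638, dq/dtau = 0.3263

f(Y) = (dp/dtau, dq/dtau, -Gamma^p_ij Y'^i Y'^j, -Gamma^q_ij Y'^i Y'^j) with the Gammas evaluated at the stage position; h = 0.100000; intermediate values shown to 6 dp
step 0: p = 0.7500, q = 0.5000, dp/dtau = -0.1250, dq/dtau = 0.3750
step 1:
  k1: at (p, q) = (0.750000, 0.500000), (dp/dtau, dq/dtau) = (-0.125000, 0.375000); Gamma_ppp = 0.304086, Gamma_ppq = 0.456129, Gamma_pqq = -1.216345, Gamma_qpp = -0.209819, Gamma_qpq = -0.314729, Gamma_qqq = 0.839278; k1 = (-0.125000, 0.375000, 0.209059, -0.144251)
  k2: at (p, q) = (0.743750, 0.518750), (dp/dtau, dq/dtau) = (-0.114547, 0.367787); Gamma_ppp = 0.303686, Gamma_ppq = 0.435405, Gamma_pqq = -1.170838, Gamma_qpp = -0.219556, Gamma_qpq = -0.314786, Gamma_qqq = 0.846482; k2 = (-0.114547, 0.367787, 0.191078, -0.138144)
  k3: at (p, q) = (0.744273, 0.518389), (dp/dtau, dq/dtau) = (-0.115446, 0.368093); Gamma_ppp = 0.303760, Gamma_ppq = 0.436120, Gamma_pqq = -1.171937, Gamma_qpp = -0.219289, Gamma_qpq = -0.314842, Gamma_qqq = 0.846039; k3 = (-0.115446, 0.368093, 0.191806, -0.138467)
  k4: at (p, q) = (0.738455, 0.536809), (dp/dtau, dq/dtau) = (-0.105819, 0.361153); Gamma_ppp = 0.303099, Gamma_ppq = 0.416955, Gamma_pqq = -1.129262, Gamma_qpp = -0.228366, Gamma_qpq = -0.314149, Gamma_qqq = 0.850827; k4 = (-0.105819, 0.361153, 0.175767, -0.132429)
  Y <- Y + (h/6)(k1 + 2k2 + 2k3 + k4): p = 0.7385, q = 0.5368, dp/dtau = -0.1058, dq/dtau = 0.3612
step 2:
  k1: at (p, q) = (0.738487, 0.536799), (dp/dtau, dq/dtau) = (-0.105823, 0.361168); Gamma_ppp = 0.303104, Gamma_ppq = 0.416988, Gamma_pqq = -1.129303, Gamma_qpp = -0.228355, Gamma_qpq = -0.314154, Gamma_qqq = 0.850804; k1 = (-0.105823, 0.361168, 0.175789, -0.132438)
  k2: at (p, q) = (0.733195, 0.554857), (dp/dtau, dq/dtau) = (-0.097034, 0.354546); Gamma_ppp = 0.302253, Gamma_ppq = 0.399401, Gamma_pqq = -1.089480, Gamma_qpp = -0.236773, Gamma_qpq = -0.312875, Gamma_qqq = 0.853456; k2 = (-0.097034, 0.354546, 0.161586, -0.126580)
  k3: at (p, q) = (0.733635, 0.554526), (dp/dtau, dq/dtau) = (-0.097744, 0.354839); Gamma_ppp = 0.302326, Gamma_ppq = 0.399976, Gamma_pqq = -1.090395, Gamma_qpp = -0.236553, Gamma_qpq = -0.312958, Gamma_qqq = 0.853172; k3 = (-0.097744, 0.354839, 0.162149, -0.126873)
  k4: at (p, q) = (0.728712, 0.572282), (dp/dtau, dq/dtau) = (-0.089608, 0.348481); Gamma_ppp = 0.301315, Gamma_ppq = 0.383678, Gamma_pqq = -1.053029, Gamma_qpp = -0.244416, Gamma_qpq = -0.311225, Gamma_qqq = 0.854179; k4 = (-0.089608, 0.348481, 0.149421, -0.121205)
  Y <- Y + (h/6)(k1 + 2k2 + 2k3 + k4): p = 0.7287, q = 0.5723, dp/dtau = -0.0896, dq/dtau = 0.3485
step 3:
  k1: at (p, q) = (0.728737, 0.572272), (dp/dtau, dq/dtau) = (-0.089612, 0.348492); Gamma_ppp = 0.301319, Gamma_ppq = 0.383703, Gamma_pqq = -1.053063, Gamma_qpp = -0.244407, Gamma_qpq = -0.311230, Gamma_qqq = 0.854164; k1 = (-0.089612, 0.348492, 0.149437, -0.121212)
  k2: at (p, q) = (0.724256, 0.589697), (dp/dtau, dq/dtau) = (-0.082140, 0.342432); Gamma_ppp = 0.300199, Gamma_ppq = 0.368700, Gamma_pqq = -1.018147, Gamma_qpp = -0.251718, Gamma_qpq = -0.309156, Gamma_qqq = 0.853720; k2 = (-0.082140, 0.342432, 0.138103, -0.115800)
  k3: at (p, q) = (0.724630, 0.589394), (dp/dtau, dq/dtau) = (-0.082707, 0.342702); Gamma_ppp = 0.300269, Gamma_ppq = 0.369166, Gamma_pqq = -1.018909, Gamma_qpp = -0.251536, Gamma_qpq = -0.309251, Gamma_qqq = 0.853542; k3 = (-0.082707, 0.342702, 0.138539, -0.116054)
  k4: at (p, q) = (0.720466, 0.606542), (dp/dtau, dq/dtau) = (-0.075758, 0.336887); Gamma_ppp = 0.299056, Gamma_ppq = 0.355226, Gamma_pqq = -0.986101, Gamma_qpp = -0.258381, Gamma_qpq = -0.306911, Gamma_qqq = 0.851979; k4 = (-0.075758, 0.336887, 0.128331, -0.110877)
  Y <- Y + (h/6)(k1 + 2k2 + 2k3 + k4): p = 0.7205, q = 0.6065, dp/dtau = -0.0758, dq/dtau = 0.3369
step 4:
  k1: at (p, q) = (0.720486, 0.606533), (dp/dtau, dq/dtau) = (-0.075761, 0.336896); Gamma_ppp = 0.299060, Gamma_ppq = 0.355246, Gamma_pqq = -0.986128, Gamma_qpp = -0.258374, Gamma_qpq = -0.306916, Gamma_qqq = 0.851970; k1 = (-0.075761, 0.336896, 0.128342, -0.110882)
  k2: at (p, q) = (0.716698, 0.623378), (dp/dtau, dq/dtau) = (-0.069344, 0.331352); Gamma_ppp = 0.297790, Gamma_ppq = 0.342369, Gamma_pqq = -0.955407, Gamma_qpp = -0.264757, Gamma_qpq = -0.304391, Gamma_qqq = 0.849426; k2 = (-0.069344, 0.331352, 0.119199, -0.105977)
  k3: at (p, q) = (0.717018, 0.623101), (dp/dtau, dq/dtau) = (-0.069801, 0.331597); Gamma_ppp = 0.297856, Gamma_ppq = 0.342751, Gamma_pqq = -0.956044, Gamma_qpp = -0.264605, Gamma_qpq = -0.304488, Gamma_qqq = 0.849317; k3 = (-0.069801, 0.331597, 0.119539, -0.106194)
  k4: at (p, q) = (0.713506, 0.639693), (dp/dtau, dq/dtau) = (-0.063807, 0.326276); Gamma_ppp = 0.296537, Gamma_ppq = 0.330754, Gamma_pqq = -0.927124, Gamma_qpp = -0.270595, Gamma_qpq = -0.301819, Gamma_qqq = 0.846017; k4 = (-0.063807, 0.326276, 0.111263, -0.101529)
  Y <- Y + (h/6)(k1 + 2k2 + 2k3 + k4): p = 0.7135, q = 0.6397, dp/dtau = -0.0638, dq/dtau = 0.3263


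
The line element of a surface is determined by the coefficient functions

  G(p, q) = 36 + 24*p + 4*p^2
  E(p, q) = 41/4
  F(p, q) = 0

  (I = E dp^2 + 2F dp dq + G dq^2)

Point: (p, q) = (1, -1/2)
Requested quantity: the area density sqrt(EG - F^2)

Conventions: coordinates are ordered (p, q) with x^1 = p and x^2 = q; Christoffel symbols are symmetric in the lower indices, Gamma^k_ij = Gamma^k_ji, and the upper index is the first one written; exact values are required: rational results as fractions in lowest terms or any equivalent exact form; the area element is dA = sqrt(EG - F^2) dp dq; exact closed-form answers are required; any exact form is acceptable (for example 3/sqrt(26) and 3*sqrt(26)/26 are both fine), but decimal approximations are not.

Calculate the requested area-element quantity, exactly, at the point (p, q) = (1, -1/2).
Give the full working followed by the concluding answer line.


E = 41/4, F = 0, G = 64; EG - F^2 = 656

Answer: sqrt(EG - F^2) = 4*sqrt(41)


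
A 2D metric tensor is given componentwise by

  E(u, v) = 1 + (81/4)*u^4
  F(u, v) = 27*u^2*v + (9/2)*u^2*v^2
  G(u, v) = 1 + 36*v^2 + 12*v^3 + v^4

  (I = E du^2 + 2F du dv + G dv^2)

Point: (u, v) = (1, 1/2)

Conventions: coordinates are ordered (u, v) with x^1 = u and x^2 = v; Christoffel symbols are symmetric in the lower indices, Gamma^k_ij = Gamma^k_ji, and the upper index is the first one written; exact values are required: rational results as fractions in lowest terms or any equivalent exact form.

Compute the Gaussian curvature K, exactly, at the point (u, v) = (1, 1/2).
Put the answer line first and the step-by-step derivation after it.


Answer: K = 16128/259081

E = 85/4, F = 117/8, G = 185/16, EG - F^2 = 509/16 at the point
E_u = 81, E_v = 0, F_u = 117/4, F_v = 63/2, G_u = 0, G_v = 91/2
E_vv = 0, F_uv = 63, G_uu = 0
Using the Brioschi determinant formula for K from the metric derivatives:
M1 = [[-E_vv/2 + F_uv - G_uu/2, E_u/2, F_u - E_v/2], [F_v - G_u/2, E, F], [G_v/2, F, G]] = [[63, 81/2, 117/4], [63/2, 85/4, 117/8], [91/4, 117/8, 185/16]]; det M1 = 63
M2 = [[0, E_v/2, G_u/2], [E_v/2, E, F], [G_u/2, F, G]] = [[0, 0, 0], [0, 85/4, 117/8], [0, 117/8, 185/16]]; det M2 = 0
det M1 - det M2 = 63; K = 63 / (509/16)^2 = 16128/259081


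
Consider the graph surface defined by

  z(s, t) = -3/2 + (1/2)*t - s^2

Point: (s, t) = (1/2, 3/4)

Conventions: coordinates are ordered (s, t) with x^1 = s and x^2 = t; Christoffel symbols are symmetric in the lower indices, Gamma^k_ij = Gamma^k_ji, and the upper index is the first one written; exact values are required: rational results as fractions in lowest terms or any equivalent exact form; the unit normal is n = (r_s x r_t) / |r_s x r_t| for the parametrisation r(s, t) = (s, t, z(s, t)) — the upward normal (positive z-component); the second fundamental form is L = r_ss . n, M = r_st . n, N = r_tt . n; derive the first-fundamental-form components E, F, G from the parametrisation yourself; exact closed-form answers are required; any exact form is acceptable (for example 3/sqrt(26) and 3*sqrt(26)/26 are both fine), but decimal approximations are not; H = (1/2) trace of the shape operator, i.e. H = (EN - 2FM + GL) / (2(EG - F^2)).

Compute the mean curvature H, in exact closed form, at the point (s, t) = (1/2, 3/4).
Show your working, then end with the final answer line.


z_s = -1, z_t = 1/2, z_ss = -2, z_st = 0, z_tt = 0
E = 2, F = -1/2, G = 5/4; answer radicand W^2 = 9/4
unnormalised second-form numerators: l = -2, m = 0, n = 0; L = l/sqrt(9/4), and similarly M = m/sqrt(W^2), N = n/sqrt(W^2)
H = (E*n - 2*F*m + G*l) / (2*(EG - F^2)*sqrt(W^2)); E*n - 2*F*m + G*l = -5/2, EG - F^2 = 9/4, so H = (-5/9)/sqrt(9/4)

Answer: H = -10/27


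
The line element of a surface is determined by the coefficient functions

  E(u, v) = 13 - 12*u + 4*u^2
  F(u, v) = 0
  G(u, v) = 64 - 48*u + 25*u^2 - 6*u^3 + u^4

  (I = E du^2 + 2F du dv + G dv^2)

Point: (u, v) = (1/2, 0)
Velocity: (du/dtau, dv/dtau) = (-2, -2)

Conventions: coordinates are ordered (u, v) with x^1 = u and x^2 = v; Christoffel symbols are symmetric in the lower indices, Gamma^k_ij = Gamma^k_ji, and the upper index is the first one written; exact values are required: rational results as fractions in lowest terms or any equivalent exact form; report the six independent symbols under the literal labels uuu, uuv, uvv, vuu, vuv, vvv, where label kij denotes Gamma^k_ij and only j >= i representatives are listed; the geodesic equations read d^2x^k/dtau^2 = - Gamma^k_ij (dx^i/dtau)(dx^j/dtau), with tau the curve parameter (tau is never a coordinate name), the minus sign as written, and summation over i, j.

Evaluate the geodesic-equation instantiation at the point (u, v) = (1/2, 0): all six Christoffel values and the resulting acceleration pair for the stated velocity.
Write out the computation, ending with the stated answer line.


E = 8, F = 0, G = 729/16 at the point
E_u = -8, E_v = 0, F_u = 0, F_v = 0, G_u = -27, G_v = 0
EG - F^2 = 729/2;  g^inv = (2/729) * [[729/16, 0], [0, 8]]
first-kind symbols [ij,l] = (1/2)(d_i g_jl + d_j g_il - d_l g_ij): [uu,u] = E_u/2 = -4, [uu,v] = F_u - E_v/2 = 0, [uv,u] = E_v/2 = 0, [uv,v] = G_u/2 = -27/2, [vv,u] = F_v - G_u/2 = 27/2, [vv,v] = G_v/2 = 0
Gamma^u_ij = (G*[ij,u] - F*[ij,v])/(EG - F^2), Gamma^v_ij = (E*[ij,v] - F*[ij,u])/(EG - F^2)
Gamma_uuu = -1/2, Gamma_uuv = 0, Gamma_uvv = 27/16, Gamma_vuu = 0, Gamma_vuv = -8/27, Gamma_vvv = 0
d^2u/dtau^2 = -(Gamma_uuu*(-2)^2 + 2*Gamma_uuv*(-2)*(-2) + Gamma_uvv*(-2)^2) = -19/4
d^2v/dtau^2 = -(Gamma_vuu*(-2)^2 + 2*Gamma_vuv*(-2)*(-2) + Gamma_vvv*(-2)^2) = 64/27

Answer: Gamma_uuu = -1/2, Gamma_uuv = 0, Gamma_uvv = 27/16, Gamma_vuu = 0, Gamma_vuv = -8/27, Gamma_vvv = 0; accelerations (d^2u/dtau^2, d^2v/dtau^2) = (-19/4, 64/27)


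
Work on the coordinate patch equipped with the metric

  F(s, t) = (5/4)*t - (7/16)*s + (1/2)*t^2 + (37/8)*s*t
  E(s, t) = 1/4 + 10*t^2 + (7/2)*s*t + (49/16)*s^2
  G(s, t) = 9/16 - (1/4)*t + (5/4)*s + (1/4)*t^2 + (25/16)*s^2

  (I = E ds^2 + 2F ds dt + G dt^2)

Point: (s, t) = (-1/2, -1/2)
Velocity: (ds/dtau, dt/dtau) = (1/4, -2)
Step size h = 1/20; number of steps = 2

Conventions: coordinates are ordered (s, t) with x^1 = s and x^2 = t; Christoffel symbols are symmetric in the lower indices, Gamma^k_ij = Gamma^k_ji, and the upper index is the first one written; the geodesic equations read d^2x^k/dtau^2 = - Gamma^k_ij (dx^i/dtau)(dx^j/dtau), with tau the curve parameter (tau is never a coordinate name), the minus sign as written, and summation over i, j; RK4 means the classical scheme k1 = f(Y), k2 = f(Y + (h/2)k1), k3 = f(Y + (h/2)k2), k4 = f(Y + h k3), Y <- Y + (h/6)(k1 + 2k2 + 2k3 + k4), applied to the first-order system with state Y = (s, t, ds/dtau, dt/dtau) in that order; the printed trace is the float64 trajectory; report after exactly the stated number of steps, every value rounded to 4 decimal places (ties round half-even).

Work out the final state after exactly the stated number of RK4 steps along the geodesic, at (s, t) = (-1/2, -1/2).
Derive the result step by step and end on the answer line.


f(Y) = (ds/dtau, dt/dtau, -Gamma^s_ij Y'^i Y'^j, -Gamma^t_ij Y'^i Y'^j) with the Gammas evaluated at the stage position; h = 0.050000; intermediate values shown to 6 dp
step 0: s = -0.5000, t = -0.5000, ds/dtau = 0.2500, dt/dtau = -2.0000
step 1:
  k1: at (s, t) = (-0.500000, -0.500000), (ds/dtau, dt/dtau) = (0.250000, -2.000000); Gamma_sss = -2.653088, Gamma_sst = -1.930585, Gamma_stt = -0.337950, Gamma_tss = 10.562816, Gamma_tst = 2.973114, Gamma_ttt = 0.088643; k1 = (0.250000, -2.000000, -0.412966, 1.958367)
  k2: at (s, t) = (-0.493750, -0.550000), (ds/dtau, dt/dtau) = (0.239676, -1.951041); Gamma_sss = -2.491616, Gamma_sst = -1.824601, Gamma_stt = -0.293162, Gamma_tss = 10.594676, Gamma_tst = 2.893944, Gamma_ttt = 0.021923; k2 = (0.239676, -1.951041, -0.447361, 2.014461)
  k3: at (s, t) = (-0.494008, -0.548776), (ds/dtau, dt/dtau) = (0.238816, -1.949638); Gamma_sss = -2.496586, Gamma_sst = -1.827400, Gamma_stt = -0.294267, Gamma_tss = 10.597657, Gamma_tst = 2.897132, Gamma_ttt = 0.023794; k3 = (0.238816, -1.949638, -0.440768, 2.002978)
  k4: at (s, t) = (-0.488059, -0.597482), (ds/dtau, dt/dtau) = (0.227962, -1.899851); Gamma_sss = -2.343155, Gamma_sst = -1.725799, Gamma_stt = -0.257587, Gamma_tss = 10.576094, Gamma_tst = 2.800947, Gamma_ttt = -0.032612; k4 = (0.227962, -1.899851, -0.443353, 1.994251)
  Y <- Y + (h/6)(k1 + 2k2 + 2k3 + k4): s = -0.4880, t = -0.5975, ds/dtau = 0.2281, dt/dtau = -1.9001
step 2:
  k1: at (s, t) = (-0.488042, -0.597510), (ds/dtau, dt/dtau) = (0.228062, -1.900104); Gamma_sss = -2.342938, Gamma_sst = -1.725714, Gamma_stt = -0.257557, Gamma_tss = 10.575686, Gamma_tst = 2.800763, Gamma_ttt = -0.032682; k1 = (0.228062, -1.900104, -0.443903, 1.995304)
  k2: at (s, t) = (-0.482341, -0.645013), (ds/dtau, dt/dtau) = (0.216964, -1.850222); Gamma_sss = -2.199924, Gamma_sst = -1.630743, Gamma_stt = -0.227498, Gamma_tss = 10.516020, Gamma_tst = 2.696283, Gamma_ttt = -0.079877; k2 = (0.216964, -1.850222, -0.426908, 1.943166)
  k3: at (s, t) = (-0.482618, -0.643766), (ds/dtau, dt/dtau) = (0.217389, -1.851525); Gamma_sss = -2.204751, Gamma_sst = -1.633421, Gamma_stt = -0.228314, Gamma_tss = 10.521517, Gamma_tst = 2.700285, Gamma_ttt = -0.078393; k3 = (0.217389, -1.851525, -0.428024, 1.945253)
  k4: at (s, t) = (-0.477173, -0.690086), (ds/dtau, dt/dtau) = (0.206661, -1.802842); Gamma_sss = -2.073114, Gamma_sst = -1.545907, Gamma_stt = -0.203434, Gamma_tss = 10.437518, Gamma_tst = 2.593973, Gamma_ttt = -0.117828; k4 = (0.206661, -1.802842, -0.402190, 1.870102)
  Y <- Y + (h/6)(k1 + 2k2 + 2k3 + k4): s = -0.4772, t = -0.6901, ds/dtau = 0.2068, dt/dtau = -1.8031

Answer: s = -0.4772, t = -0.6901, ds/dtau = 0.2068, dt/dtau = -1.8031


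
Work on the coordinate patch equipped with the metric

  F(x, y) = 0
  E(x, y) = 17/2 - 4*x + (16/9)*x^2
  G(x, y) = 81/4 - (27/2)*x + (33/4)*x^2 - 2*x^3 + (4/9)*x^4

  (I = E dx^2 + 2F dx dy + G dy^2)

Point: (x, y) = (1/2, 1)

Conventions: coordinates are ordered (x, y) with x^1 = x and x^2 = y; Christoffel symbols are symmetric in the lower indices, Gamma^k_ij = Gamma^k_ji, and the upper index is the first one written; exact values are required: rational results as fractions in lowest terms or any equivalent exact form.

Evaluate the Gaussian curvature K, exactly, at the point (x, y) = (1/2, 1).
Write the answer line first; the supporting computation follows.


Answer: K = -1296/29375

E = 125/18, F = 0, G = 2209/144, EG - F^2 = 276125/2592 at the point
E_x = -20/9, E_y = 0, F_x = 0, F_y = 0, G_x = -235/36, G_y = 0
E_yy = 0, F_xy = 0, G_xx = 71/6
Compute both Brioschi determinants and normalise by (EG - F^2)^2.
M1 = [[-E_yy/2 + F_xy - G_xx/2, E_x/2, F_x - E_y/2], [F_y - G_x/2, E, F], [G_y/2, F, G]] = [[-71/12, -10/9, 0], [235/72, 125/18, 0], [0, 0, 2209/144]]; det M1 = -53623475/93312
M2 = [[0, E_y/2, G_x/2], [E_y/2, E, F], [G_x/2, F, G]] = [[0, 0, -235/72], [0, 125/18, 0], [-235/72, 0, 2209/144]]; det M2 = -6903125/93312
det M1 - det M2 = -2595575/5184; K = -2595575/5184 / (276125/2592)^2 = -1296/29375


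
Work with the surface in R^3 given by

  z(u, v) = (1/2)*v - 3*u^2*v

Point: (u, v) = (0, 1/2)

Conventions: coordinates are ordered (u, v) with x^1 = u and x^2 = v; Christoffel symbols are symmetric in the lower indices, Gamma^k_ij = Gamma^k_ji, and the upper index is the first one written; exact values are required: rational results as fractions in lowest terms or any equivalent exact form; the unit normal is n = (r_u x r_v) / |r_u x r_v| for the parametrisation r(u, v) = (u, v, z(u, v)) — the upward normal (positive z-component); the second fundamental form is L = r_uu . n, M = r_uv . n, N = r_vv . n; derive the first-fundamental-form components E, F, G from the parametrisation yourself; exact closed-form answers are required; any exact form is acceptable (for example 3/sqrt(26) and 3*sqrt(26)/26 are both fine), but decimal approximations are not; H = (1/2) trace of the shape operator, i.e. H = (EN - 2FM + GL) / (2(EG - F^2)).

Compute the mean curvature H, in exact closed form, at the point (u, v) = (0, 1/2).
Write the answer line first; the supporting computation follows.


Answer: H = -3*sqrt(5)/5

z_u = 0, z_v = 1/2, z_uu = -3, z_uv = 0, z_vv = 0
E = 1, F = 0, G = 5/4; answer radicand W^2 = 5/4
unnormalised second-form numerators: l = -3, m = 0, n = 0; L = l/sqrt(5/4), and similarly M = m/sqrt(W^2), N = n/sqrt(W^2)
H = (E*n - 2*F*m + G*l) / (2*(EG - F^2)*sqrt(W^2)); E*n - 2*F*m + G*l = -15/4, EG - F^2 = 5/4, so H = (-3/2)/sqrt(5/4)


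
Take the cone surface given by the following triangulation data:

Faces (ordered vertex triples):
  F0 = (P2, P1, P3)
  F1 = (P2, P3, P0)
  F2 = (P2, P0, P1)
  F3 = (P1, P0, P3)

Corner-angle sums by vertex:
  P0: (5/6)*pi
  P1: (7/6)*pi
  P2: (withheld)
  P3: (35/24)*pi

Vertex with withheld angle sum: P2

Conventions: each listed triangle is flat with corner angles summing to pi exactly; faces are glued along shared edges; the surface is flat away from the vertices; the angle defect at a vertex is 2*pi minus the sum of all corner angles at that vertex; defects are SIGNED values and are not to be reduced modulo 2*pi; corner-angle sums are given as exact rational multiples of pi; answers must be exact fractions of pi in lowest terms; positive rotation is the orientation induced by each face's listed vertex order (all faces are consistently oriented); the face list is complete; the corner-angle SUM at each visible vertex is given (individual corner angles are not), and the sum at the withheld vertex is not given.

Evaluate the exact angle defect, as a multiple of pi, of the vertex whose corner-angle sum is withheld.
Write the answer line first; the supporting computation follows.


Answer: defect(P2) = (35/24)*pi

V = 4, E = 6, F = 4; chi = V - E + F = 2
Gauss-Bonnet: total defect = 2*pi*chi = 4*pi; visible defects sum to (61/24)*pi


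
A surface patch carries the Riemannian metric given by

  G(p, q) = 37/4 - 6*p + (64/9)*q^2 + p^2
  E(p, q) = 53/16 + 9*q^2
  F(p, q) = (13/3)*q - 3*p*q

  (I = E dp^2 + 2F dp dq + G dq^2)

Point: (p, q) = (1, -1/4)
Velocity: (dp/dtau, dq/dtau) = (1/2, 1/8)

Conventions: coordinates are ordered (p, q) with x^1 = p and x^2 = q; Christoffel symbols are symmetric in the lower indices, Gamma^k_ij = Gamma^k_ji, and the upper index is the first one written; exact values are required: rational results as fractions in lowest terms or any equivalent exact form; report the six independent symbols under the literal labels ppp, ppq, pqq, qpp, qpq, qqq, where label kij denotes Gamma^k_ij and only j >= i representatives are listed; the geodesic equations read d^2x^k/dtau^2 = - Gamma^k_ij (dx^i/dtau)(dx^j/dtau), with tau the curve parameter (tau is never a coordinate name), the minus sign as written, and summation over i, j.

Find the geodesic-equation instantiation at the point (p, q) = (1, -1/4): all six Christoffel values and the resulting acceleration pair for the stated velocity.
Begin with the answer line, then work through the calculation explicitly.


Answer: Gamma_ppp = 288/5207, Gamma_ppq = -3234/5207, Gamma_pqq = 4336/5207, Gamma_qpp = 3348/5207, Gamma_qpq = -2448/5207, Gamma_qqq = -1664/5207; accelerations (d^2p/dtau^2, d^2q/dtau^2) = (529/10414, -505/5207)

E = 31/8, F = -1/3, G = 169/36 at the point
E_p = 0, E_q = -9/2, F_p = 3/4, F_q = 4/3, G_p = -4, G_q = -32/9
EG - F^2 = 5207/288;  g^inv = (288/5207) * [[169/36, 1/3], [1/3, 31/8]]
first-kind symbols [ij,l] = (1/2)(d_i g_jl + d_j g_il - d_l g_ij): [pp,p] = E_p/2 = 0, [pp,q] = F_p - E_q/2 = 3, [pq,p] = E_q/2 = -9/4, [pq,q] = G_p/2 = -2, [qq,p] = F_q - G_p/2 = 10/3, [qq,q] = G_q/2 = -16/9
Gamma^p_ij = (G*[ij,p] - F*[ij,q])/(EG - F^2), Gamma^q_ij = (E*[ij,q] - F*[ij,p])/(EG - F^2)
Gamma_ppp = 288/5207, Gamma_ppq = -3234/5207, Gamma_pqq = 4336/5207, Gamma_qpp = 3348/5207, Gamma_qpq = -2448/5207, Gamma_qqq = -1664/5207
d^2p/dtau^2 = -(Gamma_ppp*(1/2)^2 + 2*Gamma_ppq*(1/2)*(1/8) + Gamma_pqq*(1/8)^2) = 529/10414
d^2q/dtau^2 = -(Gamma_qpp*(1/2)^2 + 2*Gamma_qpq*(1/2)*(1/8) + Gamma_qqq*(1/8)^2) = -505/5207


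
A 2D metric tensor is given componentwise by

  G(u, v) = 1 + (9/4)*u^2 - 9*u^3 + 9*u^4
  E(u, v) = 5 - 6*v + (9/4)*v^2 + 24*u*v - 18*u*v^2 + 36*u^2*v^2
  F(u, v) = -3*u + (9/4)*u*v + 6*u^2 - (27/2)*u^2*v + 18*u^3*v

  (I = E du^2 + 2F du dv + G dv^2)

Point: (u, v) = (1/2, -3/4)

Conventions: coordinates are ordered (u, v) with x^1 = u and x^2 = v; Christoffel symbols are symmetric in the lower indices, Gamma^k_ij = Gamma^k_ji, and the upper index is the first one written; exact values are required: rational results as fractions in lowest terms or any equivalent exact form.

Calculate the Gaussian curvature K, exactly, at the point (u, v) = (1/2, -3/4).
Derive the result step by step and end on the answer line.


E = 113/64, F = 0, G = 1, EG - F^2 = 113/64 at the point
E_u = -63/8, E_v = 21/8, F_u = 21/16, F_v = 0, G_u = 0, G_v = 0
E_vv = 9/2, F_uv = 9/4, G_uu = 9/2
Apply the Brioschi formula K = (det M1 - det M2)/(EG - F^2)^2 over the derivative matrices of E, F, G.
M1 = [[-E_vv/2 + F_uv - G_uu/2, E_u/2, F_u - E_v/2], [F_v - G_u/2, E, F], [G_v/2, F, G]] = [[-9/4, -63/16, 0], [0, 113/64, 0], [0, 0, 1]]; det M1 = -1017/256
M2 = [[0, E_v/2, G_u/2], [E_v/2, E, F], [G_u/2, F, G]] = [[0, 21/16, 0], [21/16, 113/64, 0], [0, 0, 1]]; det M2 = -441/256
det M1 - det M2 = -9/4; K = -9/4 / (113/64)^2 = -9216/12769

Answer: K = -9216/12769


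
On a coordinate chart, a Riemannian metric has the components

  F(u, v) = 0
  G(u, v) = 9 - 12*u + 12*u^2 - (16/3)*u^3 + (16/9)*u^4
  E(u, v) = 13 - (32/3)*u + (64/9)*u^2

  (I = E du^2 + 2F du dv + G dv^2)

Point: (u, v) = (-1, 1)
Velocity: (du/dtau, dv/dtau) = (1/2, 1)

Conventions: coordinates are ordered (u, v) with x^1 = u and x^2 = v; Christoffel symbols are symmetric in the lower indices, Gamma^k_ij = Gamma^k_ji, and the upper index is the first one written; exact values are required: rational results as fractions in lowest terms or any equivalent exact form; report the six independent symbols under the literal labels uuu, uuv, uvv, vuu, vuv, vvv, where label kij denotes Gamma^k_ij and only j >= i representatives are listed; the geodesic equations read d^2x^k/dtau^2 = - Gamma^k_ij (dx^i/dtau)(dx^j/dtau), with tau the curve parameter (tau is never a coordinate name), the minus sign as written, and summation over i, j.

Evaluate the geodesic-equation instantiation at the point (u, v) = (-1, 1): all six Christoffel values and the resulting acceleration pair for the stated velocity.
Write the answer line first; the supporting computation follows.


Answer: Gamma_uuu = -112/277, Gamma_uuv = 0, Gamma_uvv = 266/277, Gamma_vuu = 0, Gamma_vuv = -14/19, Gamma_vvv = 0; accelerations (d^2u/dtau^2, d^2v/dtau^2) = (-238/277, 14/19)

E = 277/9, F = 0, G = 361/9 at the point
E_u = -224/9, E_v = 0, F_u = 0, F_v = 0, G_u = -532/9, G_v = 0
EG - F^2 = 99997/81;  g^inv = (81/99997) * [[361/9, 0], [0, 277/9]]
first-kind symbols [ij,l] = (1/2)(d_i g_jl + d_j g_il - d_l g_ij): [uu,u] = E_u/2 = -112/9, [uu,v] = F_u - E_v/2 = 0, [uv,u] = E_v/2 = 0, [uv,v] = G_u/2 = -266/9, [vv,u] = F_v - G_u/2 = 266/9, [vv,v] = G_v/2 = 0
Gamma^u_ij = (G*[ij,u] - F*[ij,v])/(EG - F^2), Gamma^v_ij = (E*[ij,v] - F*[ij,u])/(EG - F^2)
Gamma_uuu = -112/277, Gamma_uuv = 0, Gamma_uvv = 266/277, Gamma_vuu = 0, Gamma_vuv = -14/19, Gamma_vvv = 0
d^2u/dtau^2 = -(Gamma_uuu*(1/2)^2 + 2*Gamma_uuv*(1/2)*(1) + Gamma_uvv*(1)^2) = -238/277
d^2v/dtau^2 = -(Gamma_vuu*(1/2)^2 + 2*Gamma_vuv*(1/2)*(1) + Gamma_vvv*(1)^2) = 14/19


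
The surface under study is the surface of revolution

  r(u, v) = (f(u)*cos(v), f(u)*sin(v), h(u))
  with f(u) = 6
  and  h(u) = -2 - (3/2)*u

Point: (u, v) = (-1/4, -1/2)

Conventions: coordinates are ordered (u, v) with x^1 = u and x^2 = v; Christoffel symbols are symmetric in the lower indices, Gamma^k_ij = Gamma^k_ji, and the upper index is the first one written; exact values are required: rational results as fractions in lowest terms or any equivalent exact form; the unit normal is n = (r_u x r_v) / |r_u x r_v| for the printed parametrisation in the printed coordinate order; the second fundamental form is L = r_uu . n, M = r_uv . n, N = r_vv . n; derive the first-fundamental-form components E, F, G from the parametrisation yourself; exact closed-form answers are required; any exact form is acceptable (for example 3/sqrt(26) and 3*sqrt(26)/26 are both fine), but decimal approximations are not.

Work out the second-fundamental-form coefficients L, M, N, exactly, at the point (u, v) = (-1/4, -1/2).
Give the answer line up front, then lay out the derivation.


Answer: L = 0, M = 0, N = -6

f = 6, f' = 0, f'' = 0, h' = -3/2, h'' = 0
E = 9/4, F = 0, G = 36; answer radicand W^2 = 9/4
unnormalised second-form numerators: l = 0, m = 0, n = -9; L = l/sqrt(9/4), and similarly M = m/sqrt(W^2), N = n/sqrt(W^2)


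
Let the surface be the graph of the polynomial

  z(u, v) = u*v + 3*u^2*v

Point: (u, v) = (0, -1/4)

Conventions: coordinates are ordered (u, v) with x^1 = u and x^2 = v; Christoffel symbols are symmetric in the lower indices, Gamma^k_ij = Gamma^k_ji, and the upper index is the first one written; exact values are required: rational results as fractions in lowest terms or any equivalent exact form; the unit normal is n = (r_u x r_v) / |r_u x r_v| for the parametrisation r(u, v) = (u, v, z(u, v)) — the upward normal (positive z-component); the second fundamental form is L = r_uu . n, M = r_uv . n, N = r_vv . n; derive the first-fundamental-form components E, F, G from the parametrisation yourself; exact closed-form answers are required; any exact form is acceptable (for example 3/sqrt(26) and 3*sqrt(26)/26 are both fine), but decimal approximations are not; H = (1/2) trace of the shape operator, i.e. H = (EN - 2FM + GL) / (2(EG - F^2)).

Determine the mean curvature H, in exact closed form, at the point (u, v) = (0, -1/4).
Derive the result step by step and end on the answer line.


z_u = -1/4, z_v = 0, z_uu = -3/2, z_uv = 1, z_vv = 0
E = 17/16, F = 0, G = 1; answer radicand W^2 = 17/16
unnormalised second-form numerators: l = -3/2, m = 1, n = 0; L = l/sqrt(17/16), and similarly M = m/sqrt(W^2), N = n/sqrt(W^2)
H = (E*n - 2*F*m + G*l) / (2*(EG - F^2)*sqrt(W^2)); E*n - 2*F*m + G*l = -3/2, EG - F^2 = 17/16, so H = (-12/17)/sqrt(17/16)

Answer: H = -48*sqrt(17)/289


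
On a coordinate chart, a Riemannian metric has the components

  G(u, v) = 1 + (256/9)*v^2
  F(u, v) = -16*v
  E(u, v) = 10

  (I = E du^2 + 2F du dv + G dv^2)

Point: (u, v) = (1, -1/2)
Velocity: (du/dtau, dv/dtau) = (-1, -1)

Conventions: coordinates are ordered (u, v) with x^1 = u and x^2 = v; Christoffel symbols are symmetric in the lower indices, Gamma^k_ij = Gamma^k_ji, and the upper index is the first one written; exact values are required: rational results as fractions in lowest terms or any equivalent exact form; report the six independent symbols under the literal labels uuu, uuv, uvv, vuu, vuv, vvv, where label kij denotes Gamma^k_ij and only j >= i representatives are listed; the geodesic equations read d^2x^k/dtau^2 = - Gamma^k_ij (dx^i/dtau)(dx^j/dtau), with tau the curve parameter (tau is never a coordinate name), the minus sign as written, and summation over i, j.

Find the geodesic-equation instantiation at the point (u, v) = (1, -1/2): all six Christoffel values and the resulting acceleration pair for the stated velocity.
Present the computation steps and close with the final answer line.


E = 10, F = 8, G = 73/9 at the point
E_u = 0, E_v = 0, F_u = 0, F_v = -16, G_u = 0, G_v = -256/9
EG - F^2 = 154/9;  g^inv = (9/154) * [[73/9, -8], [-8, 10]]
first-kind symbols [ij,l] = (1/2)(d_i g_jl + d_j g_il - d_l g_ij): [uu,u] = E_u/2 = 0, [uu,v] = F_u - E_v/2 = 0, [uv,u] = E_v/2 = 0, [uv,v] = G_u/2 = 0, [vv,u] = F_v - G_u/2 = -16, [vv,v] = G_v/2 = -128/9
Gamma^u_ij = (G*[ij,u] - F*[ij,v])/(EG - F^2), Gamma^v_ij = (E*[ij,v] - F*[ij,u])/(EG - F^2)
Gamma_uuu = 0, Gamma_uuv = 0, Gamma_uvv = -72/77, Gamma_vuu = 0, Gamma_vuv = 0, Gamma_vvv = -64/77
d^2u/dtau^2 = -(Gamma_uuu*(-1)^2 + 2*Gamma_uuv*(-1)*(-1) + Gamma_uvv*(-1)^2) = 72/77
d^2v/dtau^2 = -(Gamma_vuu*(-1)^2 + 2*Gamma_vuv*(-1)*(-1) + Gamma_vvv*(-1)^2) = 64/77

Answer: Gamma_uuu = 0, Gamma_uuv = 0, Gamma_uvv = -72/77, Gamma_vuu = 0, Gamma_vuv = 0, Gamma_vvv = -64/77; accelerations (d^2u/dtau^2, d^2v/dtau^2) = (72/77, 64/77)


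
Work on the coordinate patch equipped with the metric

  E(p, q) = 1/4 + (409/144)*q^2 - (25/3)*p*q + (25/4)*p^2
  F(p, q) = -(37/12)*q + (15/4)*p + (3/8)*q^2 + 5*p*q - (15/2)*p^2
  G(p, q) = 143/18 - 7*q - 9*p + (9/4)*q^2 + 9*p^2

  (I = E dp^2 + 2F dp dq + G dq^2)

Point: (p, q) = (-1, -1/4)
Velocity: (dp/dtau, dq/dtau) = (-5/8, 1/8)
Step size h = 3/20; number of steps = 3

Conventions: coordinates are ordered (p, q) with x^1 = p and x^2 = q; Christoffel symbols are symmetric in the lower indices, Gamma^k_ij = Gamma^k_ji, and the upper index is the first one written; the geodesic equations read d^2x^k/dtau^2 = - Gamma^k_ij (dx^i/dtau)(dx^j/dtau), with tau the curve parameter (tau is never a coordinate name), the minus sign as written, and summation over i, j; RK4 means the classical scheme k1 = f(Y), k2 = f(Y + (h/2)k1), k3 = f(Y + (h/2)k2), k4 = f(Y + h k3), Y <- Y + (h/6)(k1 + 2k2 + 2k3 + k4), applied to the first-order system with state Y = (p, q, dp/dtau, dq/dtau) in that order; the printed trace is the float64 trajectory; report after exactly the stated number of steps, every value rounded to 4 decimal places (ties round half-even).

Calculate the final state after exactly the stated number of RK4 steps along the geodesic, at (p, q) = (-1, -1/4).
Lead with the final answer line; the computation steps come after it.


Answer: p = -1.2830, q = -0.2193, dp/dtau = -0.6356, dq/dtau = 0.0154

f(Y) = (dp/dtau, dq/dtau, -Gamma^p_ij Y'^i Y'^j, -Gamma^q_ij Y'^i Y'^j) with the Gammas evaluated at the stage position; h = 0.150000; intermediate values shown to 6 dp
step 0: p = -1.0000, q = -0.2500, dp/dtau = -0.6250, dq/dtau = 0.1250
step 1:
  k1: at (p, q) = (-1.000000, -0.250000), (dp/dtau, dq/dtau) = (-0.625000, 0.125000); Gamma_ppp = -0.363856, Gamma_ppq = -0.650594, Gamma_pqq = 2.507442, Gamma_qpp = 0.384186, Gamma_qpq = -0.700167, Gamma_qqq = 0.683322; k1 = (-0.625000, 0.125000, 0.001297, -0.270151)
  k2: at (p, q) = (-1.046875, -0.240625), (dp/dtau, dq/dtau) = (-0.624903, 0.104739); Gamma_ppp = -0.282242, Gamma_ppq = -0.716653, Gamma_pqq = 2.452428, Gamma_qpp = 0.403331, Gamma_qpq = -0.729088, Gamma_qqq = 0.715544; k2 = (-0.624903, 0.104739, -0.010499, -0.260792)
  k3: at (p, q) = (-1.046868, -0.242145), (dp/dtau, dq/dtau) = (-0.625787, 0.105441); Gamma_ppp = -0.284469, Gamma_ppq = -0.714550, Gamma_pqq = 2.453506, Gamma_qpp = 0.402399, Gamma_qpq = -0.727729, Gamma_qqq = 0.714403; k3 = (-0.625787, 0.105441, -0.010173, -0.261562)
  k4: at (p, q) = (-1.093868, -0.234184), (dp/dtau, dq/dtau) = (-0.626526, 0.085766); Gamma_ppp = -0.208443, Gamma_ppq = -0.776724, Gamma_pqq = 2.411237, Gamma_qpp = 0.421842, Gamma_qpq = -0.756234, Gamma_qqq = 0.746141; k4 = (-0.626526, 0.085766, -0.019389, -0.252348)
  Y <- Y + (h/6)(k1 + 2k2 + 2k3 + k4): p = -1.0938, q = -0.2342, dp/dtau = -0.6265, dq/dtau = 0.0858
step 2:
  k1: at (p, q) = (-1.093823, -0.234222), (dp/dtau, dq/dtau) = (-0.626486, 0.085820); Gamma_ppp = -0.208559, Gamma_ppq = -0.776622, Gamma_pqq = 2.411287, Gamma_qpp = 0.421803, Gamma_qpq = -0.756178, Gamma_qqq = 0.746086; k1 = (-0.626486, 0.085820, -0.019413, -0.252358)
  k2: at (p, q) = (-1.140809, -0.227785), (dp/dtau, dq/dtau) = (-0.627942, 0.066893); Gamma_ppp = -0.137998, Gamma_ppq = -0.834905, Gamma_pqq = 2.379613, Gamma_qpp = 0.441219, Gamma_qpq = -0.783949, Gamma_qqq = 0.777126; k2 = (-0.627942, 0.066893, -0.026374, -0.243314)
  k3: at (p, q) = (-1.140918, -0.229205), (dp/dtau, dq/dtau) = (-0.628464, 0.067571); Gamma_ppp = -0.139919, Gamma_ppq = -0.833003, Gamma_pqq = 2.379959, Gamma_qpp = 0.440273, Gamma_qpq = -0.782618, Gamma_qqq = 0.776004; k3 = (-0.628464, 0.067571, -0.026352, -0.243906)
  k4: at (p, q) = (-1.188092, -0.224086), (dp/dtau, dq/dtau) = (-0.630439, 0.049234); Gamma_ppp = -0.073883, Gamma_ppq = -0.888046, Gamma_pqq = 2.356325, Gamma_qpp = 0.459574, Gamma_qpq = -0.809693, Gamma_qqq = 0.806430; k4 = (-0.630439, 0.049234, -0.031475, -0.234878)
  Y <- Y + (h/6)(k1 + 2k2 + 2k3 + k4): p = -1.1881, q = -0.2241, dp/dtau = -0.6304, dq/dtau = 0.0493
step 3:
  k1: at (p, q) = (-1.188066, -0.224122), (dp/dtau, dq/dtau) = (-0.630394, 0.049278); Gamma_ppp = -0.073967, Gamma_ppq = -0.887968, Gamma_pqq = 2.356339, Gamma_qpp = 0.459539, Gamma_qpq = -0.809644, Gamma_qqq = 0.806384; k1 = (-0.630394, 0.049278, -0.031496, -0.234880)
  k2: at (p, q) = (-1.235346, -0.220426), (dp/dtau, dq/dtau) = (-0.632757, 0.031662); Gamma_ppp = -0.012398, Gamma_ppq = -0.939698, Gamma_pqq = 2.339372, Gamma_qpp = 0.478469, Gamma_qpq = -0.835758, Gamma_qqq = 0.835979; k2 = (-0.632757, 0.031662, -0.035034, -0.225895)
  k3: at (p, q) = (-1.235523, -0.221748), (dp/dtau, dq/dtau) = (-0.633022, 0.032336); Gamma_ppp = -0.014115, Gamma_ppq = -0.937934, Gamma_pqq = 2.339264, Gamma_qpp = 0.477524, Gamma_qpq = -0.834460, Gamma_qqq = 0.834868; k3 = (-0.633022, 0.032336, -0.035188, -0.226386)
  k4: at (p, q) = (-1.283019, -0.219272), (dp/dtau, dq/dtau) = (-0.635673, 0.015320); Gamma_ppp = 0.043641, Gamma_ppq = -0.986801, Gamma_pqq = 2.327391, Gamma_qpp = 0.496048, Gamma_qpq = -0.859669, Gamma_qqq = 0.863679; k4 = (-0.635673, 0.015320, -0.037401, -0.217389)
  Y <- Y + (h/6)(k1 + 2k2 + 2k3 + k4): p = -1.2830, q = -0.2193, dp/dtau = -0.6356, dq/dtau = 0.0154


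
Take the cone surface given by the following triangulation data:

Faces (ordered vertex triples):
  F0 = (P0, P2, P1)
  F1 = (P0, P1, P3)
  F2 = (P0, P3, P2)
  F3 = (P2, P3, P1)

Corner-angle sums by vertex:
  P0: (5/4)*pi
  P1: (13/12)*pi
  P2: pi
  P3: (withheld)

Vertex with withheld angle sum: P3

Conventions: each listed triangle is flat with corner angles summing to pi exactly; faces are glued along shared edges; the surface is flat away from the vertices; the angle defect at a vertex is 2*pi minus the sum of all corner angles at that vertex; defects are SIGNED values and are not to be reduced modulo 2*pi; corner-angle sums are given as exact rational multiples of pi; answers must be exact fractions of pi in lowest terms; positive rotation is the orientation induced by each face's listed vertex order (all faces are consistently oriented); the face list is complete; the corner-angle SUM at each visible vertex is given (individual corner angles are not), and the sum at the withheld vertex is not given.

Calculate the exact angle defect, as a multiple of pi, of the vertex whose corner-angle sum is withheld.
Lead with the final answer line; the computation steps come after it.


Answer: defect(P3) = (4/3)*pi

V = 4, E = 6, F = 4; chi = V - E + F = 2
Gauss-Bonnet: total defect = 2*pi*chi = 4*pi; visible defects sum to (8/3)*pi


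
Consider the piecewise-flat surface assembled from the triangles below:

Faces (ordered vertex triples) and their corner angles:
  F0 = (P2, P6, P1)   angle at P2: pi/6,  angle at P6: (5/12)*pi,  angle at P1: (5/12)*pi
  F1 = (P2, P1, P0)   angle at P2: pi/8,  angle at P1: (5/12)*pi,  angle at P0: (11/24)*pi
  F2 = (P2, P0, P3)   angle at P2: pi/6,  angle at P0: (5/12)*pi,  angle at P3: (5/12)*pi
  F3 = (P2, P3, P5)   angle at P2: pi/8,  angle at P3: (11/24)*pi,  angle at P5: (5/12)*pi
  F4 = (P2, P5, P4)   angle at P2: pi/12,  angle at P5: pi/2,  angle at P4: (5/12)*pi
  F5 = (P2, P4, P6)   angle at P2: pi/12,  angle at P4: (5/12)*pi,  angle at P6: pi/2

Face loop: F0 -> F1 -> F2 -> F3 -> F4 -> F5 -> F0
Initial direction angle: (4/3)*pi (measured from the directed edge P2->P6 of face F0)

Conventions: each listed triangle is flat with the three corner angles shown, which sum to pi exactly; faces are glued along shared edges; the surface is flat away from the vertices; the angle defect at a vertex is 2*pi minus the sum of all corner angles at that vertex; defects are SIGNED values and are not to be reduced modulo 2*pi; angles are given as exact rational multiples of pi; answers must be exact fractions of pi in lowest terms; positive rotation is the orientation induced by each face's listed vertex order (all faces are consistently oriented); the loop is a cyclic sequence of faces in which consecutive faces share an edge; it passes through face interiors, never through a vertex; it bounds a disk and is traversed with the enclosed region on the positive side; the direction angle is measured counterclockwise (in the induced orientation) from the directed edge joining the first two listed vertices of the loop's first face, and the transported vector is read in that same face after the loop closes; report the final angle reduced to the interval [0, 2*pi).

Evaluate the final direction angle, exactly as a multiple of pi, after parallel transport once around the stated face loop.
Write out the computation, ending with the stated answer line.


enclosed vertex P2: corner angles sum to (3/4)*pi, defect = 2*pi - (3/4)*pi = (5/4)*pi
adding the enclosed defects to the starting angle (mod 2*pi, induced orientation) gives the holonomy
final angle = (4/3)*pi + (5/4)*pi = (7/12)*pi (mod 2*pi)

Answer: final direction angle = (7/12)*pi
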